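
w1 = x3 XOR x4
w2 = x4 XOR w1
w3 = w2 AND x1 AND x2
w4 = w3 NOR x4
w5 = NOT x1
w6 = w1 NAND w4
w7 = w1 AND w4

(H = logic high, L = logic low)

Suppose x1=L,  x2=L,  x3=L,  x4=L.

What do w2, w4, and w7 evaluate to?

w1 = x3 XOR x4 = L XOR L = L
w2 = x4 XOR w1 = L XOR L = L
w3 = w2 AND x1 AND x2 = L AND L AND L = L
w4 = w3 NOR x4 = L NOR L = H
w7 = w1 AND w4 = L AND H = L

w2 = L  w4 = H  w7 = L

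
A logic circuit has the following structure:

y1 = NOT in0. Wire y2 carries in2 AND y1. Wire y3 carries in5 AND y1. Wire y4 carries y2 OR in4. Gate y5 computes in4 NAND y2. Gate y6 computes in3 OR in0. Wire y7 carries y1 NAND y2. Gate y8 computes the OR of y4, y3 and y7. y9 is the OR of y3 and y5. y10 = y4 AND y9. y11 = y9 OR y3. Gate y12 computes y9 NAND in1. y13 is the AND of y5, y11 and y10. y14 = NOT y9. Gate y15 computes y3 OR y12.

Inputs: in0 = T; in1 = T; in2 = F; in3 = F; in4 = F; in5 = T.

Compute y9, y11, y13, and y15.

y9 = T; y11 = T; y13 = F; y15 = F

y1 = NOT in0 = NOT T = F
y2 = in2 AND y1 = F AND F = F
y3 = in5 AND y1 = T AND F = F
y4 = y2 OR in4 = F OR F = F
y5 = in4 NAND y2 = F NAND F = T
y9 = y3 OR y5 = F OR T = T
y10 = y4 AND y9 = F AND T = F
y11 = y9 OR y3 = T OR F = T
y12 = y9 NAND in1 = T NAND T = F
y13 = y5 AND y11 AND y10 = T AND T AND F = F
y15 = y3 OR y12 = F OR F = F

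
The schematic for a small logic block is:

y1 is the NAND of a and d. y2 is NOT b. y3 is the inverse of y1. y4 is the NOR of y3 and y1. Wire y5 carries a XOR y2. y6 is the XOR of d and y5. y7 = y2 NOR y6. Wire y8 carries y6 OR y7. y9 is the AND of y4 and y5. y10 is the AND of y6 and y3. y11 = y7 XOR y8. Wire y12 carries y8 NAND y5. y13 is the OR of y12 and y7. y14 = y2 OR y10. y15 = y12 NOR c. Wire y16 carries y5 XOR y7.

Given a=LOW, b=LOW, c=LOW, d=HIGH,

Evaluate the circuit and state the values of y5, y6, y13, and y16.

y5 = HIGH, y6 = LOW, y13 = HIGH, y16 = HIGH

y2 = NOT b = NOT LOW = HIGH
y5 = a XOR y2 = LOW XOR HIGH = HIGH
y6 = d XOR y5 = HIGH XOR HIGH = LOW
y7 = y2 NOR y6 = HIGH NOR LOW = LOW
y8 = y6 OR y7 = LOW OR LOW = LOW
y12 = y8 NAND y5 = LOW NAND HIGH = HIGH
y13 = y12 OR y7 = HIGH OR LOW = HIGH
y16 = y5 XOR y7 = HIGH XOR LOW = HIGH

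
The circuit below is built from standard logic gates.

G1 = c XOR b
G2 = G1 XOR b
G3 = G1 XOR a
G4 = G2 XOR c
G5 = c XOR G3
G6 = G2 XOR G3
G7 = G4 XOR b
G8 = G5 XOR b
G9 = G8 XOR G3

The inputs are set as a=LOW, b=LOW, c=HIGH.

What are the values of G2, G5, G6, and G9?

G1 = c XOR b = HIGH XOR LOW = HIGH
G2 = G1 XOR b = HIGH XOR LOW = HIGH
G3 = G1 XOR a = HIGH XOR LOW = HIGH
G5 = c XOR G3 = HIGH XOR HIGH = LOW
G6 = G2 XOR G3 = HIGH XOR HIGH = LOW
G8 = G5 XOR b = LOW XOR LOW = LOW
G9 = G8 XOR G3 = LOW XOR HIGH = HIGH

G2 = HIGH; G5 = LOW; G6 = LOW; G9 = HIGH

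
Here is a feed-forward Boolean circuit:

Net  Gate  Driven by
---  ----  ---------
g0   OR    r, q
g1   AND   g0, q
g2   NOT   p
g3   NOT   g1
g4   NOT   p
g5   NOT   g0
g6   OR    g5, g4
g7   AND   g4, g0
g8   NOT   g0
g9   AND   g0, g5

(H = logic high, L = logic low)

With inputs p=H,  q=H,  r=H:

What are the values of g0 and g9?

g0 = H, g9 = L

g0 = r OR q = H OR H = H
g5 = NOT g0 = NOT H = L
g9 = g0 AND g5 = H AND L = L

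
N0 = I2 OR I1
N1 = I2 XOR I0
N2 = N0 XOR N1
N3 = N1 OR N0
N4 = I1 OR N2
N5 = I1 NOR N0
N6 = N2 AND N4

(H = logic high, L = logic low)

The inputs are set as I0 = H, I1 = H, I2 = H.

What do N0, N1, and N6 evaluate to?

N0 = H, N1 = L, N6 = H

N0 = I2 OR I1 = H OR H = H
N1 = I2 XOR I0 = H XOR H = L
N2 = N0 XOR N1 = H XOR L = H
N4 = I1 OR N2 = H OR H = H
N6 = N2 AND N4 = H AND H = H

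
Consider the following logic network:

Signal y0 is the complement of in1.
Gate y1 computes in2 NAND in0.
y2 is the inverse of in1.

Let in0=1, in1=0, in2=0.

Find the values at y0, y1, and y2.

y0 = 1; y1 = 1; y2 = 1

y0 = NOT in1 = NOT 0 = 1
y1 = in2 NAND in0 = 0 NAND 1 = 1
y2 = NOT in1 = NOT 0 = 1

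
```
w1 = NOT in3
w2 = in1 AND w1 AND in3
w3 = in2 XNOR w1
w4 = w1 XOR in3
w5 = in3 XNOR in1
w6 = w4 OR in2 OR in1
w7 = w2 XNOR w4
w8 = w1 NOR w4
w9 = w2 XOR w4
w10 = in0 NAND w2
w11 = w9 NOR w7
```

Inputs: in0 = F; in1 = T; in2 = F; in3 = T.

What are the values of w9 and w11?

w9 = T  w11 = F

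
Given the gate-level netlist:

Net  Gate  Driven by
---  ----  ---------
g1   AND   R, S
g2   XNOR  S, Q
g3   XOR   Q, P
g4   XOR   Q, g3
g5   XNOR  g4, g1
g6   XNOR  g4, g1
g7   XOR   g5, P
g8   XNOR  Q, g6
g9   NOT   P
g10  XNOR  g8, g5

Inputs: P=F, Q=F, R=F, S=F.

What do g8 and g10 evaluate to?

g8 = F, g10 = F

g1 = R AND S = F AND F = F
g3 = Q XOR P = F XOR F = F
g4 = Q XOR g3 = F XOR F = F
g5 = g4 XNOR g1 = F XNOR F = T
g6 = g4 XNOR g1 = F XNOR F = T
g8 = Q XNOR g6 = F XNOR T = F
g10 = g8 XNOR g5 = F XNOR T = F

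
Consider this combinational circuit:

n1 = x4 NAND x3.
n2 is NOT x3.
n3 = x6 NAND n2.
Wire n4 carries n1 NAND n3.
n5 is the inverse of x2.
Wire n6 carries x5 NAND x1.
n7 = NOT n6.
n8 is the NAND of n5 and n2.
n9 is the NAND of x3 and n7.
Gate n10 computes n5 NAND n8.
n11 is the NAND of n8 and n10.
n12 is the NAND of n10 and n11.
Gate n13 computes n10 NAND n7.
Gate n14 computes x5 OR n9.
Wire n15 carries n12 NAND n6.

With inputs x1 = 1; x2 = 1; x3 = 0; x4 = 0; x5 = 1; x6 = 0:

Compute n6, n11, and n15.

n6 = 0, n11 = 0, n15 = 1

n2 = NOT x3 = NOT 0 = 1
n5 = NOT x2 = NOT 1 = 0
n6 = x5 NAND x1 = 1 NAND 1 = 0
n8 = n5 NAND n2 = 0 NAND 1 = 1
n10 = n5 NAND n8 = 0 NAND 1 = 1
n11 = n8 NAND n10 = 1 NAND 1 = 0
n12 = n10 NAND n11 = 1 NAND 0 = 1
n15 = n12 NAND n6 = 1 NAND 0 = 1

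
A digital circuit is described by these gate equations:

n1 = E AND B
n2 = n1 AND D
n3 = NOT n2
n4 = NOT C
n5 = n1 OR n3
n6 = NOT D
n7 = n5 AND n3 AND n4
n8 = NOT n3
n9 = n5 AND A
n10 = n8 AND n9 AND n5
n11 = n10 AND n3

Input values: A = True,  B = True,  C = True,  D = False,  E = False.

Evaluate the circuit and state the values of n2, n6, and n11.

n2 = False; n6 = True; n11 = False

n1 = E AND B = False AND True = False
n2 = n1 AND D = False AND False = False
n3 = NOT n2 = NOT False = True
n5 = n1 OR n3 = False OR True = True
n6 = NOT D = NOT False = True
n8 = NOT n3 = NOT True = False
n9 = n5 AND A = True AND True = True
n10 = n8 AND n9 AND n5 = False AND True AND True = False
n11 = n10 AND n3 = False AND True = False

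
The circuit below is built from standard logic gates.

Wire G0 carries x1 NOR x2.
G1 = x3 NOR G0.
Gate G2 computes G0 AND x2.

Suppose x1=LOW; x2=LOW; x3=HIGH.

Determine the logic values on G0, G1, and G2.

G0 = HIGH, G1 = LOW, G2 = LOW

G0 = x1 NOR x2 = LOW NOR LOW = HIGH
G1 = x3 NOR G0 = HIGH NOR HIGH = LOW
G2 = G0 AND x2 = HIGH AND LOW = LOW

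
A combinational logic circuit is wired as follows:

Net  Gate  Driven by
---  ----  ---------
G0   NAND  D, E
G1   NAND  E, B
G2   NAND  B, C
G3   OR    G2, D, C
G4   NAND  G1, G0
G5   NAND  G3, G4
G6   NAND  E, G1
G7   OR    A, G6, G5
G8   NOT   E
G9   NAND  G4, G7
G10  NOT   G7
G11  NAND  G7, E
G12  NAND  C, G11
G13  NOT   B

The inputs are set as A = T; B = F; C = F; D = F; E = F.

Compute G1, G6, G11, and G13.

G1 = T; G6 = T; G11 = T; G13 = T

G0 = D NAND E = F NAND F = T
G1 = E NAND B = F NAND F = T
G2 = B NAND C = F NAND F = T
G3 = G2 OR D OR C = T OR F OR F = T
G4 = G1 NAND G0 = T NAND T = F
G5 = G3 NAND G4 = T NAND F = T
G6 = E NAND G1 = F NAND T = T
G7 = A OR G6 OR G5 = T OR T OR T = T
G11 = G7 NAND E = T NAND F = T
G13 = NOT B = NOT F = T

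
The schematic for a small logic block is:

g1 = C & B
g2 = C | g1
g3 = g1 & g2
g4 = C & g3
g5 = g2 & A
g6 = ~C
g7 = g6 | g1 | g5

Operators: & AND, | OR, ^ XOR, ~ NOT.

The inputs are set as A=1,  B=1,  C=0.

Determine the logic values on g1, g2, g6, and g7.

g1 = 0; g2 = 0; g6 = 1; g7 = 1

g1 = C AND B = 0 AND 1 = 0
g2 = C OR g1 = 0 OR 0 = 0
g5 = g2 AND A = 0 AND 1 = 0
g6 = NOT C = NOT 0 = 1
g7 = g6 OR g1 OR g5 = 1 OR 0 OR 0 = 1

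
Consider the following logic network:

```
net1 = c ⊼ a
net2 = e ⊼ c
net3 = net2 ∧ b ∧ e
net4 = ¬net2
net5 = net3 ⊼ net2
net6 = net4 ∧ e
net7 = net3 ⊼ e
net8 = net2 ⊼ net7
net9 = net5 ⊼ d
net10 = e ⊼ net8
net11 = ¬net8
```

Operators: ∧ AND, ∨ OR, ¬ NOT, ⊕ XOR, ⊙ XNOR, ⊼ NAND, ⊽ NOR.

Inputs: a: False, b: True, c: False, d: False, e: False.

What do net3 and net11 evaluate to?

net2 = e NAND c = False NAND False = True
net3 = net2 AND b AND e = True AND True AND False = False
net7 = net3 NAND e = False NAND False = True
net8 = net2 NAND net7 = True NAND True = False
net11 = NOT net8 = NOT False = True

net3 = False, net11 = True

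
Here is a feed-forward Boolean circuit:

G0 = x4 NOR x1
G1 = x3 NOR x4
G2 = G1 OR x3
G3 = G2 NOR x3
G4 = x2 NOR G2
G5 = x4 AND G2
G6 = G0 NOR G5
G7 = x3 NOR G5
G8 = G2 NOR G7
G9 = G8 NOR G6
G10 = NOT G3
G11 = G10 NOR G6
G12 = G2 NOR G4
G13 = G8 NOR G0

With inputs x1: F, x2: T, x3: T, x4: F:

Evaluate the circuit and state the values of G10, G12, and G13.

G0 = x4 NOR x1 = F NOR F = T
G1 = x3 NOR x4 = T NOR F = F
G2 = G1 OR x3 = F OR T = T
G3 = G2 NOR x3 = T NOR T = F
G4 = x2 NOR G2 = T NOR T = F
G5 = x4 AND G2 = F AND T = F
G7 = x3 NOR G5 = T NOR F = F
G8 = G2 NOR G7 = T NOR F = F
G10 = NOT G3 = NOT F = T
G12 = G2 NOR G4 = T NOR F = F
G13 = G8 NOR G0 = F NOR T = F

G10 = T  G12 = F  G13 = F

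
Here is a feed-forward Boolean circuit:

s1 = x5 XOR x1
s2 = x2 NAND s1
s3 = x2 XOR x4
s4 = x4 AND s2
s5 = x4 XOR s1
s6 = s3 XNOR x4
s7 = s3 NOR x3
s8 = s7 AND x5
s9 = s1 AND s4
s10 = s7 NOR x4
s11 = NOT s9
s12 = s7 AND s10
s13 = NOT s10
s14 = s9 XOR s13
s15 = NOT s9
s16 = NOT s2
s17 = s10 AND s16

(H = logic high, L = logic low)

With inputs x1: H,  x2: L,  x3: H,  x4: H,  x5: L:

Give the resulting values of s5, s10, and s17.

s5 = L; s10 = L; s17 = L

s1 = x5 XOR x1 = L XOR H = H
s2 = x2 NAND s1 = L NAND H = H
s3 = x2 XOR x4 = L XOR H = H
s5 = x4 XOR s1 = H XOR H = L
s7 = s3 NOR x3 = H NOR H = L
s10 = s7 NOR x4 = L NOR H = L
s16 = NOT s2 = NOT H = L
s17 = s10 AND s16 = L AND L = L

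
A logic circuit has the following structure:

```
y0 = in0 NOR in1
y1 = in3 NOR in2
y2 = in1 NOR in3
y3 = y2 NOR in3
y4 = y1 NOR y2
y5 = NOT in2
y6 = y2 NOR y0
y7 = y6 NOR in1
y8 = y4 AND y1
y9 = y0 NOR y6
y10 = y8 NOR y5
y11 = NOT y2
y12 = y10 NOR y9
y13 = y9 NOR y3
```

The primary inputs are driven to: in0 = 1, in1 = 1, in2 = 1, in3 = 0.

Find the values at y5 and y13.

y5 = 0; y13 = 0

y0 = in0 NOR in1 = 1 NOR 1 = 0
y2 = in1 NOR in3 = 1 NOR 0 = 0
y3 = y2 NOR in3 = 0 NOR 0 = 1
y5 = NOT in2 = NOT 1 = 0
y6 = y2 NOR y0 = 0 NOR 0 = 1
y9 = y0 NOR y6 = 0 NOR 1 = 0
y13 = y9 NOR y3 = 0 NOR 1 = 0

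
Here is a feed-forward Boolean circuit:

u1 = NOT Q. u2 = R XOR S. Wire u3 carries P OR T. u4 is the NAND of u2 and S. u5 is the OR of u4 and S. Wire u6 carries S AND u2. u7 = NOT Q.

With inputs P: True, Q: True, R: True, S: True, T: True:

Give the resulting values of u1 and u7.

u1 = False, u7 = False

u1 = NOT Q = NOT True = False
u7 = NOT Q = NOT True = False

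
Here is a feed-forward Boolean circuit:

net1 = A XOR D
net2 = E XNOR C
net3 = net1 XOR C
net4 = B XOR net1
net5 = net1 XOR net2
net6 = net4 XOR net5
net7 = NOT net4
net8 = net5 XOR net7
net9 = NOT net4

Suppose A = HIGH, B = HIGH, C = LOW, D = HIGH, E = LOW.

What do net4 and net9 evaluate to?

net4 = HIGH  net9 = LOW

net1 = A XOR D = HIGH XOR HIGH = LOW
net4 = B XOR net1 = HIGH XOR LOW = HIGH
net9 = NOT net4 = NOT HIGH = LOW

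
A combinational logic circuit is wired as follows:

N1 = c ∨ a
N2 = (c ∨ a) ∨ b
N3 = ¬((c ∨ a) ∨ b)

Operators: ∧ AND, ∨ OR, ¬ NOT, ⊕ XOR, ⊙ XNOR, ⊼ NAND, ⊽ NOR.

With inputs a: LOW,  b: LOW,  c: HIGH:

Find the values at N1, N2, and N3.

N1 = HIGH, N2 = HIGH, N3 = LOW

N1 = HIGH ∨ LOW = HIGH
N2 = (HIGH ∨ LOW) ∨ LOW = HIGH
N3 = ¬((HIGH ∨ LOW) ∨ LOW) = LOW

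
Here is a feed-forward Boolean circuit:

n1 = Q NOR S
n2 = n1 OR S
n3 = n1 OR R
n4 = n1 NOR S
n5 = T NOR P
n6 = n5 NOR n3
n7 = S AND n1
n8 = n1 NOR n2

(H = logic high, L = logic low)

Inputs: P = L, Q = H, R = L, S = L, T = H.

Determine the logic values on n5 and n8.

n5 = L, n8 = H

n1 = Q NOR S = H NOR L = L
n2 = n1 OR S = L OR L = L
n5 = T NOR P = H NOR L = L
n8 = n1 NOR n2 = L NOR L = H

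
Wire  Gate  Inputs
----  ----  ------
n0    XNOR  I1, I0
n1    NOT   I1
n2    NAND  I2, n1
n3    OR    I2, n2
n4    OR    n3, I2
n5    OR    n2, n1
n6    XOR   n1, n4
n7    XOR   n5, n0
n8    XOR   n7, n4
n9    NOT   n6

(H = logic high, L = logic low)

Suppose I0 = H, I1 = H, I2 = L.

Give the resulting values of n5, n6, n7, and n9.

n0 = I1 XNOR I0 = H XNOR H = H
n1 = NOT I1 = NOT H = L
n2 = I2 NAND n1 = L NAND L = H
n3 = I2 OR n2 = L OR H = H
n4 = n3 OR I2 = H OR L = H
n5 = n2 OR n1 = H OR L = H
n6 = n1 XOR n4 = L XOR H = H
n7 = n5 XOR n0 = H XOR H = L
n9 = NOT n6 = NOT H = L

n5 = H, n6 = H, n7 = L, n9 = L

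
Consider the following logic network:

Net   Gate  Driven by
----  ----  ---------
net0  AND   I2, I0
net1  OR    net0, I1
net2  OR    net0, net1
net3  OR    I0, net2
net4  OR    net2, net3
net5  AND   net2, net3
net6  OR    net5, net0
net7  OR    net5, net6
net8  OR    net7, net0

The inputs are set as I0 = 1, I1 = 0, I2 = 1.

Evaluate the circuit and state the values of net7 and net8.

net0 = I2 AND I0 = 1 AND 1 = 1
net1 = net0 OR I1 = 1 OR 0 = 1
net2 = net0 OR net1 = 1 OR 1 = 1
net3 = I0 OR net2 = 1 OR 1 = 1
net5 = net2 AND net3 = 1 AND 1 = 1
net6 = net5 OR net0 = 1 OR 1 = 1
net7 = net5 OR net6 = 1 OR 1 = 1
net8 = net7 OR net0 = 1 OR 1 = 1

net7 = 1, net8 = 1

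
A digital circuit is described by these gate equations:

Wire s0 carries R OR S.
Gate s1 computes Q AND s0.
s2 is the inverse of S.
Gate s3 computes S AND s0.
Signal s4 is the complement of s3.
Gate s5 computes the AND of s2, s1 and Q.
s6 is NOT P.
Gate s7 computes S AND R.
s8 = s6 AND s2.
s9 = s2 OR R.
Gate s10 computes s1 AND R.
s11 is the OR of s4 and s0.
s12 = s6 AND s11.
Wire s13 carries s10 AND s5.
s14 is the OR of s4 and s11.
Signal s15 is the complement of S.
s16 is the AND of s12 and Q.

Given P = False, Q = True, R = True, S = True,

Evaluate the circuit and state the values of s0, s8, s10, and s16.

s0 = True, s8 = False, s10 = True, s16 = True

s0 = R OR S = True OR True = True
s1 = Q AND s0 = True AND True = True
s2 = NOT S = NOT True = False
s3 = S AND s0 = True AND True = True
s4 = NOT s3 = NOT True = False
s6 = NOT P = NOT False = True
s8 = s6 AND s2 = True AND False = False
s10 = s1 AND R = True AND True = True
s11 = s4 OR s0 = False OR True = True
s12 = s6 AND s11 = True AND True = True
s16 = s12 AND Q = True AND True = True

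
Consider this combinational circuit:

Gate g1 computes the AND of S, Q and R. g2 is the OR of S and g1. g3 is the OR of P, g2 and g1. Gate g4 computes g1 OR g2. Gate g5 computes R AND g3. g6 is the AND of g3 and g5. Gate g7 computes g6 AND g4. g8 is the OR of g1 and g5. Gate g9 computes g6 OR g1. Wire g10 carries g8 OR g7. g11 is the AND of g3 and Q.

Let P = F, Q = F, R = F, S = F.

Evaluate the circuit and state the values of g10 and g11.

g1 = S AND Q AND R = F AND F AND F = F
g2 = S OR g1 = F OR F = F
g3 = P OR g2 OR g1 = F OR F OR F = F
g4 = g1 OR g2 = F OR F = F
g5 = R AND g3 = F AND F = F
g6 = g3 AND g5 = F AND F = F
g7 = g6 AND g4 = F AND F = F
g8 = g1 OR g5 = F OR F = F
g10 = g8 OR g7 = F OR F = F
g11 = g3 AND Q = F AND F = F

g10 = F, g11 = F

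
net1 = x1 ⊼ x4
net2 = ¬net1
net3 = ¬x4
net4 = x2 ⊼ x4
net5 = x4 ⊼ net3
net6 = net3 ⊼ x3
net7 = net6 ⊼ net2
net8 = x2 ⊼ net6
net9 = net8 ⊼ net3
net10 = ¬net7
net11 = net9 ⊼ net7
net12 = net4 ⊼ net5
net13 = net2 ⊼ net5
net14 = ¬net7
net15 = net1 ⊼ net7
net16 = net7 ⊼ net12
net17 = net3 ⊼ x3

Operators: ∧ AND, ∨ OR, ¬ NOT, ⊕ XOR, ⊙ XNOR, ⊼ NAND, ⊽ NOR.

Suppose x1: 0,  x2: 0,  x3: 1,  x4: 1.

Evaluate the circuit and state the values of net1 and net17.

net1 = x1 NAND x4 = 0 NAND 1 = 1
net3 = NOT x4 = NOT 1 = 0
net17 = net3 NAND x3 = 0 NAND 1 = 1

net1 = 1; net17 = 1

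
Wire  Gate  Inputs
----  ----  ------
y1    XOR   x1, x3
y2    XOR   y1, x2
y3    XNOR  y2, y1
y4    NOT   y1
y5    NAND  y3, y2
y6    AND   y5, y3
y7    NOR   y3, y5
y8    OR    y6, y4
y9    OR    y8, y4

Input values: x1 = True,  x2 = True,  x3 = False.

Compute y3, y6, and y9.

y3 = False; y6 = False; y9 = False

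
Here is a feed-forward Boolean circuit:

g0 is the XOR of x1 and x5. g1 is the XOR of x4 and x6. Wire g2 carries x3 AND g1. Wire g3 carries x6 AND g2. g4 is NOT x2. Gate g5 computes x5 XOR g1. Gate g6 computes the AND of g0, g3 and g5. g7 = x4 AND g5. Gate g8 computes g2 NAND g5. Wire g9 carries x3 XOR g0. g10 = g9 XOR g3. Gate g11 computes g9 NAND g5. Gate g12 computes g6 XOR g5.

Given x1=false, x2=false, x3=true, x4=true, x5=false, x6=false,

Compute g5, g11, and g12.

g5 = true, g11 = false, g12 = true

g0 = x1 XOR x5 = false XOR false = false
g1 = x4 XOR x6 = true XOR false = true
g2 = x3 AND g1 = true AND true = true
g3 = x6 AND g2 = false AND true = false
g5 = x5 XOR g1 = false XOR true = true
g6 = g0 AND g3 AND g5 = false AND false AND true = false
g9 = x3 XOR g0 = true XOR false = true
g11 = g9 NAND g5 = true NAND true = false
g12 = g6 XOR g5 = false XOR true = true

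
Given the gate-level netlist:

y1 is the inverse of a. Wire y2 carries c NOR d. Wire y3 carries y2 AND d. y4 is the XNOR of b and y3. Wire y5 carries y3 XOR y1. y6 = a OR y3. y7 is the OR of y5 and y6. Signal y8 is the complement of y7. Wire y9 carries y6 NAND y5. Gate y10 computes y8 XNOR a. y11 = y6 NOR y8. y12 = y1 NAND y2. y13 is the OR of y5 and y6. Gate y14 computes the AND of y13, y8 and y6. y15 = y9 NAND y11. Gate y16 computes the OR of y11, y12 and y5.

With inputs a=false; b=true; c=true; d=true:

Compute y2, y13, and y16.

y2 = false, y13 = true, y16 = true

y1 = NOT a = NOT false = true
y2 = c NOR d = true NOR true = false
y3 = y2 AND d = false AND true = false
y5 = y3 XOR y1 = false XOR true = true
y6 = a OR y3 = false OR false = false
y7 = y5 OR y6 = true OR false = true
y8 = NOT y7 = NOT true = false
y11 = y6 NOR y8 = false NOR false = true
y12 = y1 NAND y2 = true NAND false = true
y13 = y5 OR y6 = true OR false = true
y16 = y11 OR y12 OR y5 = true OR true OR true = true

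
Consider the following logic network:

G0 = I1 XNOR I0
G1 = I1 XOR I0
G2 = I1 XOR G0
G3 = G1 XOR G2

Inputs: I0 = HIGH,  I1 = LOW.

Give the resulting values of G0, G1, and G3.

G0 = LOW  G1 = HIGH  G3 = HIGH

G0 = I1 XNOR I0 = LOW XNOR HIGH = LOW
G1 = I1 XOR I0 = LOW XOR HIGH = HIGH
G2 = I1 XOR G0 = LOW XOR LOW = LOW
G3 = G1 XOR G2 = HIGH XOR LOW = HIGH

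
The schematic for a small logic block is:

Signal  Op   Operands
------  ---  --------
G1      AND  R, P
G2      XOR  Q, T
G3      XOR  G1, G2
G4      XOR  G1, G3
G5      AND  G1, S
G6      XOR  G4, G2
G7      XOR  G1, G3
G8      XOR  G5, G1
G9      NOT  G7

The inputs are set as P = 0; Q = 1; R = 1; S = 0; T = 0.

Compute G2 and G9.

G2 = 1, G9 = 0

G1 = R AND P = 1 AND 0 = 0
G2 = Q XOR T = 1 XOR 0 = 1
G3 = G1 XOR G2 = 0 XOR 1 = 1
G7 = G1 XOR G3 = 0 XOR 1 = 1
G9 = NOT G7 = NOT 1 = 0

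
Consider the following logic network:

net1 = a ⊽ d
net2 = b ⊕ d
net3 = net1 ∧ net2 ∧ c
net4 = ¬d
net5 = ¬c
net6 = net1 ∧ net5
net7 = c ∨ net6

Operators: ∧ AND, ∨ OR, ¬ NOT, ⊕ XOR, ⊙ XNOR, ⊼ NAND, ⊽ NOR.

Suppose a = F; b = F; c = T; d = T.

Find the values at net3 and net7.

net3 = F, net7 = T

net1 = a NOR d = F NOR T = F
net2 = b XOR d = F XOR T = T
net3 = net1 AND net2 AND c = F AND T AND T = F
net5 = NOT c = NOT T = F
net6 = net1 AND net5 = F AND F = F
net7 = c OR net6 = T OR F = T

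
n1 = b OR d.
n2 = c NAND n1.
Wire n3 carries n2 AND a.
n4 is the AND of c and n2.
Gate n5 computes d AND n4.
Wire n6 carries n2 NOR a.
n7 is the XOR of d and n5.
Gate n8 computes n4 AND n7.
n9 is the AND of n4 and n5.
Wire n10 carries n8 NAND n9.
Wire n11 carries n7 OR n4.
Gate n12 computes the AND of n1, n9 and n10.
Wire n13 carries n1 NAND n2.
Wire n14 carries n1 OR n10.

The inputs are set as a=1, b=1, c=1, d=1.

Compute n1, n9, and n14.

n1 = 1; n9 = 0; n14 = 1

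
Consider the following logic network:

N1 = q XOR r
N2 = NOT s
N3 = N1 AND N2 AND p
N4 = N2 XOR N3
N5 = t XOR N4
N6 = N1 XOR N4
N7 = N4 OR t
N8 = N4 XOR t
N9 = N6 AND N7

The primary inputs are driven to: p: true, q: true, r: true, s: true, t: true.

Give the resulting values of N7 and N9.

N1 = q XOR r = true XOR true = false
N2 = NOT s = NOT true = false
N3 = N1 AND N2 AND p = false AND false AND true = false
N4 = N2 XOR N3 = false XOR false = false
N6 = N1 XOR N4 = false XOR false = false
N7 = N4 OR t = false OR true = true
N9 = N6 AND N7 = false AND true = false

N7 = true, N9 = false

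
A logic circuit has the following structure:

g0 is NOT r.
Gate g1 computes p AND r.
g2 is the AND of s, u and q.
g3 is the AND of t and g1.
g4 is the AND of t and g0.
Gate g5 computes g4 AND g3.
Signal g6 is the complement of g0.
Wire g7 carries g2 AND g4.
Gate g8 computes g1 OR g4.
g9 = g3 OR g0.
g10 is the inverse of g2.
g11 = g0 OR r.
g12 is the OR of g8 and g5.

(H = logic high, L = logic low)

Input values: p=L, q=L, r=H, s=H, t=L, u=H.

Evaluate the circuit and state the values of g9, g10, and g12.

g0 = NOT r = NOT H = L
g1 = p AND r = L AND H = L
g2 = s AND u AND q = H AND H AND L = L
g3 = t AND g1 = L AND L = L
g4 = t AND g0 = L AND L = L
g5 = g4 AND g3 = L AND L = L
g8 = g1 OR g4 = L OR L = L
g9 = g3 OR g0 = L OR L = L
g10 = NOT g2 = NOT L = H
g12 = g8 OR g5 = L OR L = L

g9 = L, g10 = H, g12 = L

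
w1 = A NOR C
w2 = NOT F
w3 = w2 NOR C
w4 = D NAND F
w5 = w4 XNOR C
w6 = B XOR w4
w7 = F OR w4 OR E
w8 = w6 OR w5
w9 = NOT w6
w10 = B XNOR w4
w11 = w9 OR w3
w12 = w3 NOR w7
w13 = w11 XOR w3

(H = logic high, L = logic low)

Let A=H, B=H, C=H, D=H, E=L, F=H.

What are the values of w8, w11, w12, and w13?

w8 = H; w11 = L; w12 = L; w13 = L

w2 = NOT F = NOT H = L
w3 = w2 NOR C = L NOR H = L
w4 = D NAND F = H NAND H = L
w5 = w4 XNOR C = L XNOR H = L
w6 = B XOR w4 = H XOR L = H
w7 = F OR w4 OR E = H OR L OR L = H
w8 = w6 OR w5 = H OR L = H
w9 = NOT w6 = NOT H = L
w11 = w9 OR w3 = L OR L = L
w12 = w3 NOR w7 = L NOR H = L
w13 = w11 XOR w3 = L XOR L = L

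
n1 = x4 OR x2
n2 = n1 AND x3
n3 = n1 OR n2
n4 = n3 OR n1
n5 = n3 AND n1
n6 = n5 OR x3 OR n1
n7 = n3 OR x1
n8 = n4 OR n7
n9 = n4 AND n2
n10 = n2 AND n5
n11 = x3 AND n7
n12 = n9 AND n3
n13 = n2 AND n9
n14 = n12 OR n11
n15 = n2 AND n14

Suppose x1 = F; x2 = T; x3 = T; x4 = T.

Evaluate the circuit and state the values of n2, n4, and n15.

n1 = x4 OR x2 = T OR T = T
n2 = n1 AND x3 = T AND T = T
n3 = n1 OR n2 = T OR T = T
n4 = n3 OR n1 = T OR T = T
n7 = n3 OR x1 = T OR F = T
n9 = n4 AND n2 = T AND T = T
n11 = x3 AND n7 = T AND T = T
n12 = n9 AND n3 = T AND T = T
n14 = n12 OR n11 = T OR T = T
n15 = n2 AND n14 = T AND T = T

n2 = T; n4 = T; n15 = T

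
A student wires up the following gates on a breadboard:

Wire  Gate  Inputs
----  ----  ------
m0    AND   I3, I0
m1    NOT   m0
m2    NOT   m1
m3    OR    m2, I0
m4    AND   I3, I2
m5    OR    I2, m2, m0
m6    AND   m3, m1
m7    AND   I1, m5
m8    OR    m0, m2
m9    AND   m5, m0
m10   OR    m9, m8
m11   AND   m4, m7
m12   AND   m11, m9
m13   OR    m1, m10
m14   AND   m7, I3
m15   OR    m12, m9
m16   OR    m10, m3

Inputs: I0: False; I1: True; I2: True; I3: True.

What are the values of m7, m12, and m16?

m7 = True, m12 = False, m16 = False

m0 = I3 AND I0 = True AND False = False
m1 = NOT m0 = NOT False = True
m2 = NOT m1 = NOT True = False
m3 = m2 OR I0 = False OR False = False
m4 = I3 AND I2 = True AND True = True
m5 = I2 OR m2 OR m0 = True OR False OR False = True
m7 = I1 AND m5 = True AND True = True
m8 = m0 OR m2 = False OR False = False
m9 = m5 AND m0 = True AND False = False
m10 = m9 OR m8 = False OR False = False
m11 = m4 AND m7 = True AND True = True
m12 = m11 AND m9 = True AND False = False
m16 = m10 OR m3 = False OR False = False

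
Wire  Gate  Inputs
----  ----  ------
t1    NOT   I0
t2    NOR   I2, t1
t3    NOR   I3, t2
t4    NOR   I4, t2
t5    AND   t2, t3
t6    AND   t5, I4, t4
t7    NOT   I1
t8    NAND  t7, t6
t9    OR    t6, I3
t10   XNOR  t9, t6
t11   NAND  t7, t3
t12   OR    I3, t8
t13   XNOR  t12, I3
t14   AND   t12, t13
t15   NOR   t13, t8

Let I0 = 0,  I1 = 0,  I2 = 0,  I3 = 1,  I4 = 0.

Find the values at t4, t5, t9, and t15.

t1 = NOT I0 = NOT 0 = 1
t2 = I2 NOR t1 = 0 NOR 1 = 0
t3 = I3 NOR t2 = 1 NOR 0 = 0
t4 = I4 NOR t2 = 0 NOR 0 = 1
t5 = t2 AND t3 = 0 AND 0 = 0
t6 = t5 AND I4 AND t4 = 0 AND 0 AND 1 = 0
t7 = NOT I1 = NOT 0 = 1
t8 = t7 NAND t6 = 1 NAND 0 = 1
t9 = t6 OR I3 = 0 OR 1 = 1
t12 = I3 OR t8 = 1 OR 1 = 1
t13 = t12 XNOR I3 = 1 XNOR 1 = 1
t15 = t13 NOR t8 = 1 NOR 1 = 0

t4 = 1, t5 = 0, t9 = 1, t15 = 0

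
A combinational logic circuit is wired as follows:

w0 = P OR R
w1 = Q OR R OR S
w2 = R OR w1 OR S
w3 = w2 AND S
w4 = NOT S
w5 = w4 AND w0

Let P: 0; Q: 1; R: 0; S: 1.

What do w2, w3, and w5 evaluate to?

w0 = P OR R = 0 OR 0 = 0
w1 = Q OR R OR S = 1 OR 0 OR 1 = 1
w2 = R OR w1 OR S = 0 OR 1 OR 1 = 1
w3 = w2 AND S = 1 AND 1 = 1
w4 = NOT S = NOT 1 = 0
w5 = w4 AND w0 = 0 AND 0 = 0

w2 = 1; w3 = 1; w5 = 0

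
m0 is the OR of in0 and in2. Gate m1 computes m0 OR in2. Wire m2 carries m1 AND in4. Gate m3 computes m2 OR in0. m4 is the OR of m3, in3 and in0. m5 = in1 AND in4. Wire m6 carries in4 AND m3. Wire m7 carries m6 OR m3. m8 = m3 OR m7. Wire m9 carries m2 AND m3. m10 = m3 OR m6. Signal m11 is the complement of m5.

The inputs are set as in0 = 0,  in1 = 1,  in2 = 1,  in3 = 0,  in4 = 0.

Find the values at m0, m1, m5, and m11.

m0 = 1, m1 = 1, m5 = 0, m11 = 1

m0 = in0 OR in2 = 0 OR 1 = 1
m1 = m0 OR in2 = 1 OR 1 = 1
m5 = in1 AND in4 = 1 AND 0 = 0
m11 = NOT m5 = NOT 0 = 1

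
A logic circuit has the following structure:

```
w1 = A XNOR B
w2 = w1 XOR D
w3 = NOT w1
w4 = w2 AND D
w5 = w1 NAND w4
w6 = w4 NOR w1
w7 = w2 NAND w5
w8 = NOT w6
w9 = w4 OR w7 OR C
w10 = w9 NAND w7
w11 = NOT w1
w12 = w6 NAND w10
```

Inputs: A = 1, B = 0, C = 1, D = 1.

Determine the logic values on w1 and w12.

w1 = 0, w12 = 1

w1 = A XNOR B = 1 XNOR 0 = 0
w2 = w1 XOR D = 0 XOR 1 = 1
w4 = w2 AND D = 1 AND 1 = 1
w5 = w1 NAND w4 = 0 NAND 1 = 1
w6 = w4 NOR w1 = 1 NOR 0 = 0
w7 = w2 NAND w5 = 1 NAND 1 = 0
w9 = w4 OR w7 OR C = 1 OR 0 OR 1 = 1
w10 = w9 NAND w7 = 1 NAND 0 = 1
w12 = w6 NAND w10 = 0 NAND 1 = 1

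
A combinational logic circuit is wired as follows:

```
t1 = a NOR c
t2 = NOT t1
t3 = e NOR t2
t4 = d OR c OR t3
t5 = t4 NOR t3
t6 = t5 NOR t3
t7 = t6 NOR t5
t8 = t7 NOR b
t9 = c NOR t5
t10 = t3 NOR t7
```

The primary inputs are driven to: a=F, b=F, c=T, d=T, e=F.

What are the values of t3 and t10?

t1 = a NOR c = F NOR T = F
t2 = NOT t1 = NOT F = T
t3 = e NOR t2 = F NOR T = F
t4 = d OR c OR t3 = T OR T OR F = T
t5 = t4 NOR t3 = T NOR F = F
t6 = t5 NOR t3 = F NOR F = T
t7 = t6 NOR t5 = T NOR F = F
t10 = t3 NOR t7 = F NOR F = T

t3 = F; t10 = T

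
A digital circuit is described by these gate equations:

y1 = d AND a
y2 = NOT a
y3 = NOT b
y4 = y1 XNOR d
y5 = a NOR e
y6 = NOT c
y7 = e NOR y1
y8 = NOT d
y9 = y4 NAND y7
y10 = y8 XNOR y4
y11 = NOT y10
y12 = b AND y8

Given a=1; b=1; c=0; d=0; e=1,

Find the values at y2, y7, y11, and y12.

y1 = d AND a = 0 AND 1 = 0
y2 = NOT a = NOT 1 = 0
y4 = y1 XNOR d = 0 XNOR 0 = 1
y7 = e NOR y1 = 1 NOR 0 = 0
y8 = NOT d = NOT 0 = 1
y10 = y8 XNOR y4 = 1 XNOR 1 = 1
y11 = NOT y10 = NOT 1 = 0
y12 = b AND y8 = 1 AND 1 = 1

y2 = 0, y7 = 0, y11 = 0, y12 = 1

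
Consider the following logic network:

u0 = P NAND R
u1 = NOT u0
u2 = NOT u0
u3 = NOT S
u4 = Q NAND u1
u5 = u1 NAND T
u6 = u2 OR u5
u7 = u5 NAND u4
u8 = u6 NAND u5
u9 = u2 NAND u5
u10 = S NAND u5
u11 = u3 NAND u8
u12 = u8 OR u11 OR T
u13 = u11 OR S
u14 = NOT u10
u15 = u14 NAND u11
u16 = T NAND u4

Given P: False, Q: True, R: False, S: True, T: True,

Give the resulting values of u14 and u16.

u14 = True, u16 = False

u0 = P NAND R = False NAND False = True
u1 = NOT u0 = NOT True = False
u4 = Q NAND u1 = True NAND False = True
u5 = u1 NAND T = False NAND True = True
u10 = S NAND u5 = True NAND True = False
u14 = NOT u10 = NOT False = True
u16 = T NAND u4 = True NAND True = False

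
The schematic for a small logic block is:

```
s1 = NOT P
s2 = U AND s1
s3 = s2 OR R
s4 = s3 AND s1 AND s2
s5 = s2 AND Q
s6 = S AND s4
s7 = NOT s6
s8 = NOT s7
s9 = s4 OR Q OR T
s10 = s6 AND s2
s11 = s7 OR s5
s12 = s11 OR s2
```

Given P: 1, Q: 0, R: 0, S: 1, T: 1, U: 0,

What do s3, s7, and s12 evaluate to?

s1 = NOT P = NOT 1 = 0
s2 = U AND s1 = 0 AND 0 = 0
s3 = s2 OR R = 0 OR 0 = 0
s4 = s3 AND s1 AND s2 = 0 AND 0 AND 0 = 0
s5 = s2 AND Q = 0 AND 0 = 0
s6 = S AND s4 = 1 AND 0 = 0
s7 = NOT s6 = NOT 0 = 1
s11 = s7 OR s5 = 1 OR 0 = 1
s12 = s11 OR s2 = 1 OR 0 = 1

s3 = 0, s7 = 1, s12 = 1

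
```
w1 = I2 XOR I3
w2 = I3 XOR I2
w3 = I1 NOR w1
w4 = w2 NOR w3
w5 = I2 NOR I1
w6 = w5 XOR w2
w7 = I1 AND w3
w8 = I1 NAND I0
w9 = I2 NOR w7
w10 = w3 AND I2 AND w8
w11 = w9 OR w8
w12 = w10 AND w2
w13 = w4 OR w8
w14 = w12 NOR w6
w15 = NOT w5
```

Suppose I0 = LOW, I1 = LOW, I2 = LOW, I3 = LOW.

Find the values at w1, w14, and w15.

w1 = LOW, w14 = LOW, w15 = LOW

w1 = I2 XOR I3 = LOW XOR LOW = LOW
w2 = I3 XOR I2 = LOW XOR LOW = LOW
w3 = I1 NOR w1 = LOW NOR LOW = HIGH
w5 = I2 NOR I1 = LOW NOR LOW = HIGH
w6 = w5 XOR w2 = HIGH XOR LOW = HIGH
w8 = I1 NAND I0 = LOW NAND LOW = HIGH
w10 = w3 AND I2 AND w8 = HIGH AND LOW AND HIGH = LOW
w12 = w10 AND w2 = LOW AND LOW = LOW
w14 = w12 NOR w6 = LOW NOR HIGH = LOW
w15 = NOT w5 = NOT HIGH = LOW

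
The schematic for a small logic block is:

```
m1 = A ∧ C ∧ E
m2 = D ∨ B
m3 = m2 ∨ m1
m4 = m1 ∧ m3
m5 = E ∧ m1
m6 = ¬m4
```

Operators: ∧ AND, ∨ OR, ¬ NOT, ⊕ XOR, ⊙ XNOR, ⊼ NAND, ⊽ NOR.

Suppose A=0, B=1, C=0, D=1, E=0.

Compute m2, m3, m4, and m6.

m2 = 1  m3 = 1  m4 = 0  m6 = 1

m1 = A AND C AND E = 0 AND 0 AND 0 = 0
m2 = D OR B = 1 OR 1 = 1
m3 = m2 OR m1 = 1 OR 0 = 1
m4 = m1 AND m3 = 0 AND 1 = 0
m6 = NOT m4 = NOT 0 = 1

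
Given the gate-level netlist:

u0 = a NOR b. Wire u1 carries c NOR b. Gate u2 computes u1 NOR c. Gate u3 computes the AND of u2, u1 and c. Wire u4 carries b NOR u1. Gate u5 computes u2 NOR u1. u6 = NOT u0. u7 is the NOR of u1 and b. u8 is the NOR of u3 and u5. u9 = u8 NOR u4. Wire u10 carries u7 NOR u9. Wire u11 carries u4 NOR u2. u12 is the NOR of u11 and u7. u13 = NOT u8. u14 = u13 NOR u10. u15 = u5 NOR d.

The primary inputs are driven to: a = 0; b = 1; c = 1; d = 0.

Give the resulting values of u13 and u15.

u1 = c NOR b = 1 NOR 1 = 0
u2 = u1 NOR c = 0 NOR 1 = 0
u3 = u2 AND u1 AND c = 0 AND 0 AND 1 = 0
u5 = u2 NOR u1 = 0 NOR 0 = 1
u8 = u3 NOR u5 = 0 NOR 1 = 0
u13 = NOT u8 = NOT 0 = 1
u15 = u5 NOR d = 1 NOR 0 = 0

u13 = 1  u15 = 0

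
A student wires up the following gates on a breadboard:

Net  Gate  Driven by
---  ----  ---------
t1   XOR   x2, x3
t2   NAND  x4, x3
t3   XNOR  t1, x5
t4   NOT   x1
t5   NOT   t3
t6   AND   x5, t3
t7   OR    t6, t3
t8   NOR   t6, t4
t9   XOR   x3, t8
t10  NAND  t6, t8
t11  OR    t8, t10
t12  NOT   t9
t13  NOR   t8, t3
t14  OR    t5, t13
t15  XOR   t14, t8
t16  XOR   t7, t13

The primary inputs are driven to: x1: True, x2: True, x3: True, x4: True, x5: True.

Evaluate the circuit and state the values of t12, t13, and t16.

t1 = x2 XOR x3 = True XOR True = False
t3 = t1 XNOR x5 = False XNOR True = False
t4 = NOT x1 = NOT True = False
t6 = x5 AND t3 = True AND False = False
t7 = t6 OR t3 = False OR False = False
t8 = t6 NOR t4 = False NOR False = True
t9 = x3 XOR t8 = True XOR True = False
t12 = NOT t9 = NOT False = True
t13 = t8 NOR t3 = True NOR False = False
t16 = t7 XOR t13 = False XOR False = False

t12 = True, t13 = False, t16 = False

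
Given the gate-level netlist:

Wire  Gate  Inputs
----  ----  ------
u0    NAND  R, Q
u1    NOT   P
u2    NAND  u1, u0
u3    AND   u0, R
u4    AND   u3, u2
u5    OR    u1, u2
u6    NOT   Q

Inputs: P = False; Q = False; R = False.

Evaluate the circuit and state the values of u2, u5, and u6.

u2 = False  u5 = True  u6 = True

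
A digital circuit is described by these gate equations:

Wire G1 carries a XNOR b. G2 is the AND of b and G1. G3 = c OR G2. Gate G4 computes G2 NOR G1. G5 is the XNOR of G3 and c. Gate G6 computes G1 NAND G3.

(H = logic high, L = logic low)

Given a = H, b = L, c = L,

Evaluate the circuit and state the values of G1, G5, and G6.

G1 = L, G5 = H, G6 = H

G1 = a XNOR b = H XNOR L = L
G2 = b AND G1 = L AND L = L
G3 = c OR G2 = L OR L = L
G5 = G3 XNOR c = L XNOR L = H
G6 = G1 NAND G3 = L NAND L = H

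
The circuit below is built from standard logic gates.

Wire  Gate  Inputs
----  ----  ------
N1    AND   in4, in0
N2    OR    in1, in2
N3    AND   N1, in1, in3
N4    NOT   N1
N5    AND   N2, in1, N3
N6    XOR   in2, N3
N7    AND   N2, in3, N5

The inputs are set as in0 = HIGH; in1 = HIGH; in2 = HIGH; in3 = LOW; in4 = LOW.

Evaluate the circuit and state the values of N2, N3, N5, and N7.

N2 = HIGH, N3 = LOW, N5 = LOW, N7 = LOW

N1 = in4 AND in0 = LOW AND HIGH = LOW
N2 = in1 OR in2 = HIGH OR HIGH = HIGH
N3 = N1 AND in1 AND in3 = LOW AND HIGH AND LOW = LOW
N5 = N2 AND in1 AND N3 = HIGH AND HIGH AND LOW = LOW
N7 = N2 AND in3 AND N5 = HIGH AND LOW AND LOW = LOW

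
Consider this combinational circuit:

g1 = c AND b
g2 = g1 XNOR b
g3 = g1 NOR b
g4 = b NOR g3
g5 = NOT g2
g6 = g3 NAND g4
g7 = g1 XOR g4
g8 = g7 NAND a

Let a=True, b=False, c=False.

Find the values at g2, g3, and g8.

g2 = True  g3 = True  g8 = True

g1 = c AND b = False AND False = False
g2 = g1 XNOR b = False XNOR False = True
g3 = g1 NOR b = False NOR False = True
g4 = b NOR g3 = False NOR True = False
g7 = g1 XOR g4 = False XOR False = False
g8 = g7 NAND a = False NAND True = True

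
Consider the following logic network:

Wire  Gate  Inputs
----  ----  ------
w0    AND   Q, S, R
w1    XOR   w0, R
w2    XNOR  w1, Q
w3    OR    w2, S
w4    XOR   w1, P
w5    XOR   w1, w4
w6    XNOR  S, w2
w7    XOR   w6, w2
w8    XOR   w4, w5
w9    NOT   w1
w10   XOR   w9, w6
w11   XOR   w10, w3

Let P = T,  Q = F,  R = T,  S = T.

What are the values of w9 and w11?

w9 = F  w11 = T

w0 = Q AND S AND R = F AND T AND T = F
w1 = w0 XOR R = F XOR T = T
w2 = w1 XNOR Q = T XNOR F = F
w3 = w2 OR S = F OR T = T
w6 = S XNOR w2 = T XNOR F = F
w9 = NOT w1 = NOT T = F
w10 = w9 XOR w6 = F XOR F = F
w11 = w10 XOR w3 = F XOR T = T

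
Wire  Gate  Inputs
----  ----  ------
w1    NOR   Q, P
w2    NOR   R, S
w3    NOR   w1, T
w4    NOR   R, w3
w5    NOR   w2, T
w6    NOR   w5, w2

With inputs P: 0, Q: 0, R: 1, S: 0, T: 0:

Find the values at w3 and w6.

w1 = Q NOR P = 0 NOR 0 = 1
w2 = R NOR S = 1 NOR 0 = 0
w3 = w1 NOR T = 1 NOR 0 = 0
w5 = w2 NOR T = 0 NOR 0 = 1
w6 = w5 NOR w2 = 1 NOR 0 = 0

w3 = 0, w6 = 0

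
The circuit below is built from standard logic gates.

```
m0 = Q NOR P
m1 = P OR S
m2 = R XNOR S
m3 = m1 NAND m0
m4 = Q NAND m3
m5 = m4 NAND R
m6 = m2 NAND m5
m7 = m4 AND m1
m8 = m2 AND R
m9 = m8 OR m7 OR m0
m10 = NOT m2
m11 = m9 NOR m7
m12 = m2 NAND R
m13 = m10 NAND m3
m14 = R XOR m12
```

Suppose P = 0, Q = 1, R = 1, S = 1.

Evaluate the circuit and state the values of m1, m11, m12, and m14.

m0 = Q NOR P = 1 NOR 0 = 0
m1 = P OR S = 0 OR 1 = 1
m2 = R XNOR S = 1 XNOR 1 = 1
m3 = m1 NAND m0 = 1 NAND 0 = 1
m4 = Q NAND m3 = 1 NAND 1 = 0
m7 = m4 AND m1 = 0 AND 1 = 0
m8 = m2 AND R = 1 AND 1 = 1
m9 = m8 OR m7 OR m0 = 1 OR 0 OR 0 = 1
m11 = m9 NOR m7 = 1 NOR 0 = 0
m12 = m2 NAND R = 1 NAND 1 = 0
m14 = R XOR m12 = 1 XOR 0 = 1

m1 = 1  m11 = 0  m12 = 0  m14 = 1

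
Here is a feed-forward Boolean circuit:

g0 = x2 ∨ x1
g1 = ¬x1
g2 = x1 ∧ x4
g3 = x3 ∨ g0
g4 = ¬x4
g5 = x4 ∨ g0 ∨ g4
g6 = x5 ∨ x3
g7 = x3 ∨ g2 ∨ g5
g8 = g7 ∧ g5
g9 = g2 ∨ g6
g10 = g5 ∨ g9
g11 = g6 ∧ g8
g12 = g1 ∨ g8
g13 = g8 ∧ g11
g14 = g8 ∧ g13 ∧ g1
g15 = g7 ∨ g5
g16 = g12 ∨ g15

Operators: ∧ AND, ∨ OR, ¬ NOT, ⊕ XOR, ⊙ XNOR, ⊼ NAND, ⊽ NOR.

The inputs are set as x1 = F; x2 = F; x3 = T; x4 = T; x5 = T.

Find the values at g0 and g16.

g0 = F  g16 = T

g0 = x2 OR x1 = F OR F = F
g1 = NOT x1 = NOT F = T
g2 = x1 AND x4 = F AND T = F
g4 = NOT x4 = NOT T = F
g5 = x4 OR g0 OR g4 = T OR F OR F = T
g7 = x3 OR g2 OR g5 = T OR F OR T = T
g8 = g7 AND g5 = T AND T = T
g12 = g1 OR g8 = T OR T = T
g15 = g7 OR g5 = T OR T = T
g16 = g12 OR g15 = T OR T = T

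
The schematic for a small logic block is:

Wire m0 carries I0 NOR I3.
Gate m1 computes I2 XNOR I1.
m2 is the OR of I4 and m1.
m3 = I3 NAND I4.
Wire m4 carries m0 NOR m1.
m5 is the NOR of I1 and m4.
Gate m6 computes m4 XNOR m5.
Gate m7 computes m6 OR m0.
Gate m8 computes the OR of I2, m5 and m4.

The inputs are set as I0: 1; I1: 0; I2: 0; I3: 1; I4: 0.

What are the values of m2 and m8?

m2 = 1, m8 = 1

m0 = I0 NOR I3 = 1 NOR 1 = 0
m1 = I2 XNOR I1 = 0 XNOR 0 = 1
m2 = I4 OR m1 = 0 OR 1 = 1
m4 = m0 NOR m1 = 0 NOR 1 = 0
m5 = I1 NOR m4 = 0 NOR 0 = 1
m8 = I2 OR m5 OR m4 = 0 OR 1 OR 0 = 1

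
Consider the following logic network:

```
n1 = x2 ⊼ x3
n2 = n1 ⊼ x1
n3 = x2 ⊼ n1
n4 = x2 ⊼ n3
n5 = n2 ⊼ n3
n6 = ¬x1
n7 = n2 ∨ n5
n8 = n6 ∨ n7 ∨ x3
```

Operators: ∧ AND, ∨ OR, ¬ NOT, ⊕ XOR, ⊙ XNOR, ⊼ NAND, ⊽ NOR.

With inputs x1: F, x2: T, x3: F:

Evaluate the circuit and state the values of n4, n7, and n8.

n1 = x2 NAND x3 = T NAND F = T
n2 = n1 NAND x1 = T NAND F = T
n3 = x2 NAND n1 = T NAND T = F
n4 = x2 NAND n3 = T NAND F = T
n5 = n2 NAND n3 = T NAND F = T
n6 = NOT x1 = NOT F = T
n7 = n2 OR n5 = T OR T = T
n8 = n6 OR n7 OR x3 = T OR T OR F = T

n4 = T  n7 = T  n8 = T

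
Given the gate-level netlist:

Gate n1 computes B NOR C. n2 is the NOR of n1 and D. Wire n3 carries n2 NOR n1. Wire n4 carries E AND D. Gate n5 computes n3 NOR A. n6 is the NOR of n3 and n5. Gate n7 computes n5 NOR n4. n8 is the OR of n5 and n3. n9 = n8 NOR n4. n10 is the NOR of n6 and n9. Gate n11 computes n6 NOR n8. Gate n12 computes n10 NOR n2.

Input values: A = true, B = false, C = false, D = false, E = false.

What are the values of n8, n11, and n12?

n8 = false; n11 = false; n12 = true

n1 = B NOR C = false NOR false = true
n2 = n1 NOR D = true NOR false = false
n3 = n2 NOR n1 = false NOR true = false
n4 = E AND D = false AND false = false
n5 = n3 NOR A = false NOR true = false
n6 = n3 NOR n5 = false NOR false = true
n8 = n5 OR n3 = false OR false = false
n9 = n8 NOR n4 = false NOR false = true
n10 = n6 NOR n9 = true NOR true = false
n11 = n6 NOR n8 = true NOR false = false
n12 = n10 NOR n2 = false NOR false = true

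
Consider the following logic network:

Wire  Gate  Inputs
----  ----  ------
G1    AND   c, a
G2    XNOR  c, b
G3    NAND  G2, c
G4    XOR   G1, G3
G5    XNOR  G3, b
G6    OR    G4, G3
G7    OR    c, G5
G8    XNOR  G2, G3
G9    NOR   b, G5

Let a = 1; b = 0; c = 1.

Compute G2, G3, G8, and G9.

G2 = 0, G3 = 1, G8 = 0, G9 = 1

G2 = c XNOR b = 1 XNOR 0 = 0
G3 = G2 NAND c = 0 NAND 1 = 1
G5 = G3 XNOR b = 1 XNOR 0 = 0
G8 = G2 XNOR G3 = 0 XNOR 1 = 0
G9 = b NOR G5 = 0 NOR 0 = 1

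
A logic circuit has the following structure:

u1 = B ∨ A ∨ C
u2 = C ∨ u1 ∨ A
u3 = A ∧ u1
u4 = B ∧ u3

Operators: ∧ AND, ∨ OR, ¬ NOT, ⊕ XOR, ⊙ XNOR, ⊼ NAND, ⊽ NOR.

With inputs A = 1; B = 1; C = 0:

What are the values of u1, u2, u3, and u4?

u1 = 1, u2 = 1, u3 = 1, u4 = 1

u1 = B OR A OR C = 1 OR 1 OR 0 = 1
u2 = C OR u1 OR A = 0 OR 1 OR 1 = 1
u3 = A AND u1 = 1 AND 1 = 1
u4 = B AND u3 = 1 AND 1 = 1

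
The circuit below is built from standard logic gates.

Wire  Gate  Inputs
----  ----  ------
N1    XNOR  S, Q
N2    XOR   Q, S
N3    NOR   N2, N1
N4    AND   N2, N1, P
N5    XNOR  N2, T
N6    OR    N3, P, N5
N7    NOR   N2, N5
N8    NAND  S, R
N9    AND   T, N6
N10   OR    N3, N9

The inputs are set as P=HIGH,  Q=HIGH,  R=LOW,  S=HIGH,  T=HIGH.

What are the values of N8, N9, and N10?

N1 = S XNOR Q = HIGH XNOR HIGH = HIGH
N2 = Q XOR S = HIGH XOR HIGH = LOW
N3 = N2 NOR N1 = LOW NOR HIGH = LOW
N5 = N2 XNOR T = LOW XNOR HIGH = LOW
N6 = N3 OR P OR N5 = LOW OR HIGH OR LOW = HIGH
N8 = S NAND R = HIGH NAND LOW = HIGH
N9 = T AND N6 = HIGH AND HIGH = HIGH
N10 = N3 OR N9 = LOW OR HIGH = HIGH

N8 = HIGH  N9 = HIGH  N10 = HIGH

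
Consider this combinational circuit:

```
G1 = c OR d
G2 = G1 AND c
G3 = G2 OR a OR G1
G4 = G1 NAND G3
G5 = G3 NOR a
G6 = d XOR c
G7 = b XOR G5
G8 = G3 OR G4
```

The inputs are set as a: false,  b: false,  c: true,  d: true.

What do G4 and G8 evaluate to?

G4 = false, G8 = true

G1 = c OR d = true OR true = true
G2 = G1 AND c = true AND true = true
G3 = G2 OR a OR G1 = true OR false OR true = true
G4 = G1 NAND G3 = true NAND true = false
G8 = G3 OR G4 = true OR false = true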